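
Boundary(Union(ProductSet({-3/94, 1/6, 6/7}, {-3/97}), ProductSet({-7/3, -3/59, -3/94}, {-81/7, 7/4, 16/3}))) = Union(ProductSet({-7/3, -3/59, -3/94}, {-81/7, 7/4, 16/3}), ProductSet({-3/94, 1/6, 6/7}, {-3/97}))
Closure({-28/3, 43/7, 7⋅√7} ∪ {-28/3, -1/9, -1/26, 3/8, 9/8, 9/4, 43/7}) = {-28/3, -1/9, -1/26, 3/8, 9/8, 9/4, 43/7, 7⋅√7}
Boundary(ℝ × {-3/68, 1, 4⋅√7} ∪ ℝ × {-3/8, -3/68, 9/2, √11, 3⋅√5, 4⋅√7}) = ℝ × {-3/8, -3/68, 1, 9/2, √11, 3⋅√5, 4⋅√7}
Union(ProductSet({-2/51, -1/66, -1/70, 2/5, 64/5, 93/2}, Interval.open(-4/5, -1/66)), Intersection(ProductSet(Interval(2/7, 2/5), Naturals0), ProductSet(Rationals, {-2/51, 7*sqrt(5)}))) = ProductSet({-2/51, -1/66, -1/70, 2/5, 64/5, 93/2}, Interval.open(-4/5, -1/66))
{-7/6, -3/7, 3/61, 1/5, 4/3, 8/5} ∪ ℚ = ℚ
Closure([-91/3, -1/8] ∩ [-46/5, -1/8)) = [-46/5, -1/8]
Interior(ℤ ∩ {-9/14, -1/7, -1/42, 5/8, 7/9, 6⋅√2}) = ∅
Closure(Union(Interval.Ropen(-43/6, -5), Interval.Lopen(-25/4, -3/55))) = Interval(-43/6, -3/55)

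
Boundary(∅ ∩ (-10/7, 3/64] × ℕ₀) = ∅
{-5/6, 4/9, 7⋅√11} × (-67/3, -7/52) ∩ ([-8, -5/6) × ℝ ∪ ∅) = ∅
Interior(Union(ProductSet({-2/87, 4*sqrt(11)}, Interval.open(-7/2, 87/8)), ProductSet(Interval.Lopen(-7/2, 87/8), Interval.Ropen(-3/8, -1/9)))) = ProductSet(Interval.open(-7/2, 87/8), Interval.open(-3/8, -1/9))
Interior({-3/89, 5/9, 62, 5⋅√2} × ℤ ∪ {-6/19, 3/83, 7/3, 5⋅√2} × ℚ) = ∅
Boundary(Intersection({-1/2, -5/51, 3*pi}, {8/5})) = EmptySet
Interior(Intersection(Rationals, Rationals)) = EmptySet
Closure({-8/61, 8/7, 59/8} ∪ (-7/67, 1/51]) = {-8/61, 8/7, 59/8} ∪ [-7/67, 1/51]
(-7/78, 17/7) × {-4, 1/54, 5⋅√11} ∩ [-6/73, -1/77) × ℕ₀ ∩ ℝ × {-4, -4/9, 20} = ∅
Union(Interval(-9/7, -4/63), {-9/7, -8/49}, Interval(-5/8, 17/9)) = Interval(-9/7, 17/9)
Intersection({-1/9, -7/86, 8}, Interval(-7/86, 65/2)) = {-7/86, 8}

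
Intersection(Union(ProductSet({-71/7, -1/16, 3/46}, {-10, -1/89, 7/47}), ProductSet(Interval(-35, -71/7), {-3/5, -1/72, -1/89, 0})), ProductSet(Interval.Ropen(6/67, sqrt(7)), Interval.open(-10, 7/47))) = EmptySet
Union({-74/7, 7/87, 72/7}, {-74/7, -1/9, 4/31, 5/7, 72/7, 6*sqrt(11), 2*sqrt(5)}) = {-74/7, -1/9, 7/87, 4/31, 5/7, 72/7, 6*sqrt(11), 2*sqrt(5)}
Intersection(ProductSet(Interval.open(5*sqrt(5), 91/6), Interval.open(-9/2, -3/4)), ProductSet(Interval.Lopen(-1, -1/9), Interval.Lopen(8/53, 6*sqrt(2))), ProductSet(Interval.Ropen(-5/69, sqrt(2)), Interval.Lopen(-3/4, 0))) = EmptySet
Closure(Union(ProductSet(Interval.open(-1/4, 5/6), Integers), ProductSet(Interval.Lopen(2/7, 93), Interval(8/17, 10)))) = Union(ProductSet(Interval(-1/4, 5/6), Complement(Integers, Interval.open(8/17, 10))), ProductSet(Interval.Ropen(-1/4, 5/6), Integers), ProductSet(Interval(2/7, 93), Interval(8/17, 10)))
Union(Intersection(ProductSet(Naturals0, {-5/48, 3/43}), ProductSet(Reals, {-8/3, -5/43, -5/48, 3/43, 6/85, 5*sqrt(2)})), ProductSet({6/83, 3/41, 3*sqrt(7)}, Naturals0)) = Union(ProductSet({6/83, 3/41, 3*sqrt(7)}, Naturals0), ProductSet(Naturals0, {-5/48, 3/43}))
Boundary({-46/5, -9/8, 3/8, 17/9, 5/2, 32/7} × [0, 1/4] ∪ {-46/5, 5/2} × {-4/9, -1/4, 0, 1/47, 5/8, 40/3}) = ({-46/5, 5/2} × {-4/9, -1/4, 0, 1/47, 5/8, 40/3}) ∪ ({-46/5, -9/8, 3/8, 17/9, 5/2, 32/7} × [0, 1/4])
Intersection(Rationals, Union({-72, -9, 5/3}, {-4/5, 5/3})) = {-72, -9, -4/5, 5/3}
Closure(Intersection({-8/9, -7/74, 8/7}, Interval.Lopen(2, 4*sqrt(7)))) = EmptySet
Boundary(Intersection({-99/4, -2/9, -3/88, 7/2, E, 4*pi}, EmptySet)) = EmptySet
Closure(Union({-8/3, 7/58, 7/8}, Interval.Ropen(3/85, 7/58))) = Union({-8/3, 7/8}, Interval(3/85, 7/58))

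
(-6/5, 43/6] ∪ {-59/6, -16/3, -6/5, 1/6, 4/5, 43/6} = {-59/6, -16/3} ∪ [-6/5, 43/6]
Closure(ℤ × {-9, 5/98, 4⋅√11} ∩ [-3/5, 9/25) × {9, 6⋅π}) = ∅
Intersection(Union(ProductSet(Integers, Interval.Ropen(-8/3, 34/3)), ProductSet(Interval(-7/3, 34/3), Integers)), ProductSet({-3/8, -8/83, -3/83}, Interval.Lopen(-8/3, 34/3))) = ProductSet({-3/8, -8/83, -3/83}, Range(-2, 12, 1))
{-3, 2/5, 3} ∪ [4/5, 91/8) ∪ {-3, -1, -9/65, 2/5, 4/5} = {-3, -1, -9/65, 2/5} ∪ [4/5, 91/8)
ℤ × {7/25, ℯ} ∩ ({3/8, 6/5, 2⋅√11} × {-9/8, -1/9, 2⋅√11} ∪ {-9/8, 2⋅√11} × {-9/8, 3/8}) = ∅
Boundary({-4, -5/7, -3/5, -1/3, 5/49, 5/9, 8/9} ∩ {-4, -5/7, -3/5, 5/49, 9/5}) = {-4, -5/7, -3/5, 5/49}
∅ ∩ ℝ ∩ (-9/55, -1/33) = ∅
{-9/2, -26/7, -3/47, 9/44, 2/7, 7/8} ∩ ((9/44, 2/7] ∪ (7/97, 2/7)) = {9/44, 2/7}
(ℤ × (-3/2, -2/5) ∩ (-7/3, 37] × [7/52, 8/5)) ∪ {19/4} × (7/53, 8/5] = {19/4} × (7/53, 8/5]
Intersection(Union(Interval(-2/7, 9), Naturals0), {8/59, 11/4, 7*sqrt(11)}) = {8/59, 11/4}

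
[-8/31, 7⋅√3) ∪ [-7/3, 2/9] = [-7/3, 7⋅√3)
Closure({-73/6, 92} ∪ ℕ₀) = {-73/6} ∪ ℕ₀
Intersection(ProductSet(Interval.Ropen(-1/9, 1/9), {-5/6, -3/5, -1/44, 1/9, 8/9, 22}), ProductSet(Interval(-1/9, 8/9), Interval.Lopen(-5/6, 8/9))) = ProductSet(Interval.Ropen(-1/9, 1/9), {-3/5, -1/44, 1/9, 8/9})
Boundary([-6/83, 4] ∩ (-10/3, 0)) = {-6/83, 0}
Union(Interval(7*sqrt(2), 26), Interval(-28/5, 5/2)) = Union(Interval(-28/5, 5/2), Interval(7*sqrt(2), 26))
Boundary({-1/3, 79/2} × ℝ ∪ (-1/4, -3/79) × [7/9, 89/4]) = ({-1/3, 79/2} × ℝ) ∪ ({-1/4, -3/79} × [7/9, 89/4]) ∪ ([-1/4, -3/79] × {7/9, 89/4})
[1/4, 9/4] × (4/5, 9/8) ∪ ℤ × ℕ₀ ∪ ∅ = (ℤ × ℕ₀) ∪ ([1/4, 9/4] × (4/5, 9/8))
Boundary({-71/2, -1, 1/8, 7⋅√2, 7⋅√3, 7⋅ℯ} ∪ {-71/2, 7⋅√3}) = {-71/2, -1, 1/8, 7⋅√2, 7⋅√3, 7⋅ℯ}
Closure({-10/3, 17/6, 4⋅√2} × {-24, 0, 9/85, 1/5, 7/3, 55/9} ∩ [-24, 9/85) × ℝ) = {-10/3} × {-24, 0, 9/85, 1/5, 7/3, 55/9}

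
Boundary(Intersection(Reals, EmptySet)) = EmptySet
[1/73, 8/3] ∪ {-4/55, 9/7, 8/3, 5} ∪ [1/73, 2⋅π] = {-4/55} ∪ [1/73, 2⋅π]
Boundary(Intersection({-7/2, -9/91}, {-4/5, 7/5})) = EmptySet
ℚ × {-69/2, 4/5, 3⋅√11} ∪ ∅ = ℚ × {-69/2, 4/5, 3⋅√11}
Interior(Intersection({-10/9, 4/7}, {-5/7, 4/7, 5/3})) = EmptySet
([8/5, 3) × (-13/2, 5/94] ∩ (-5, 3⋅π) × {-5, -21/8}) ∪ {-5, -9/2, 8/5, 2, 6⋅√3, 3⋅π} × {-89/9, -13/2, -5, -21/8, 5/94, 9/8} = ([8/5, 3) × {-5, -21/8}) ∪ ({-5, -9/2, 8/5, 2, 6⋅√3, 3⋅π} × {-89/9, -13/2, -5, -21/8, 5/94, 9/8})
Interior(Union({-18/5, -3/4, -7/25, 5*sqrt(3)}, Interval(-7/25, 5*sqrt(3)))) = Interval.open(-7/25, 5*sqrt(3))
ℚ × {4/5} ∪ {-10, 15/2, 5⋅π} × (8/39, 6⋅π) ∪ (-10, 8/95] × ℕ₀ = (ℚ × {4/5}) ∪ ((-10, 8/95] × ℕ₀) ∪ ({-10, 15/2, 5⋅π} × (8/39, 6⋅π))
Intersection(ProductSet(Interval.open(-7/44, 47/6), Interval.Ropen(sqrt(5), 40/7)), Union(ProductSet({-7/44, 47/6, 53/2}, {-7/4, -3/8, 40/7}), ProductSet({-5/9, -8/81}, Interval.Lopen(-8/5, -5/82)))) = EmptySet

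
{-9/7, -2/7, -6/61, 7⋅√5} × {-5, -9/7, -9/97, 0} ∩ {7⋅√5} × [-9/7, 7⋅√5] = {7⋅√5} × {-9/7, -9/97, 0}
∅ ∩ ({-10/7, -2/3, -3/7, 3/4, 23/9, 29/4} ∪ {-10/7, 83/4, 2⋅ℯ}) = ∅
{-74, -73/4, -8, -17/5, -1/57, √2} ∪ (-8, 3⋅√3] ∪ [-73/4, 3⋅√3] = {-74} ∪ [-73/4, 3⋅√3]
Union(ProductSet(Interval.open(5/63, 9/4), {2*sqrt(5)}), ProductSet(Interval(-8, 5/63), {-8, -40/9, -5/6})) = Union(ProductSet(Interval(-8, 5/63), {-8, -40/9, -5/6}), ProductSet(Interval.open(5/63, 9/4), {2*sqrt(5)}))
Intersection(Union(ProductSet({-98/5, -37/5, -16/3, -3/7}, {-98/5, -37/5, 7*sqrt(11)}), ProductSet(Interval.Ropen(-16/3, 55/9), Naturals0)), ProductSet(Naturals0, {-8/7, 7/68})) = EmptySet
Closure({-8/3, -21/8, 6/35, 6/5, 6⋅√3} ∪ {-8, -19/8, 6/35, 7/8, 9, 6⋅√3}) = {-8, -8/3, -21/8, -19/8, 6/35, 7/8, 6/5, 9, 6⋅√3}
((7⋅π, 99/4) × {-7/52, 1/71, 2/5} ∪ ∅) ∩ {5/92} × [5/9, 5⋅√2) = ∅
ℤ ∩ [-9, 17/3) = {-9, -8, …, 5}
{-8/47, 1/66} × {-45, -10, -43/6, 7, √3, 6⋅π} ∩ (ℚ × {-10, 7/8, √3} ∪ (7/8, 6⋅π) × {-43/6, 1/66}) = {-8/47, 1/66} × {-10, √3}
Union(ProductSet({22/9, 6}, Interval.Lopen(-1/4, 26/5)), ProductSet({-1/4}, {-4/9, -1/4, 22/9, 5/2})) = Union(ProductSet({-1/4}, {-4/9, -1/4, 22/9, 5/2}), ProductSet({22/9, 6}, Interval.Lopen(-1/4, 26/5)))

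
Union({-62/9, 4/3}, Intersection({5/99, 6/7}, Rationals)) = {-62/9, 5/99, 6/7, 4/3}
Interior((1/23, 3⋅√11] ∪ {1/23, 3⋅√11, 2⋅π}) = (1/23, 3⋅√11)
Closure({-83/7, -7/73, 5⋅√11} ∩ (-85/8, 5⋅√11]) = {-7/73, 5⋅√11}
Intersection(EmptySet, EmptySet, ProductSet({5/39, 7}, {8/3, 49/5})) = EmptySet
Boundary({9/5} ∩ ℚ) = {9/5}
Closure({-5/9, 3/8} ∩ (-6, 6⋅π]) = {-5/9, 3/8}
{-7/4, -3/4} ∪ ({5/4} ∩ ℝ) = {-7/4, -3/4, 5/4}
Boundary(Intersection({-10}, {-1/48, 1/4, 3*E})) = EmptySet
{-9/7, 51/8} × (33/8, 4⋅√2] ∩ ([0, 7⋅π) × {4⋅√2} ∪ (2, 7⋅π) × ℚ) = {51/8} × ({4⋅√2} ∪ (ℚ ∩ (33/8, 4⋅√2]))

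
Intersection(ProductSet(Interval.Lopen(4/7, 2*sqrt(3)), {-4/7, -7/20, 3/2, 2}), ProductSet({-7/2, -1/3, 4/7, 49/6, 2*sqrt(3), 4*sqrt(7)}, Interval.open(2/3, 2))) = ProductSet({2*sqrt(3)}, {3/2})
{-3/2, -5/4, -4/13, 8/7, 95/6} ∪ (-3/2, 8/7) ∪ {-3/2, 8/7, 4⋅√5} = [-3/2, 8/7] ∪ {95/6, 4⋅√5}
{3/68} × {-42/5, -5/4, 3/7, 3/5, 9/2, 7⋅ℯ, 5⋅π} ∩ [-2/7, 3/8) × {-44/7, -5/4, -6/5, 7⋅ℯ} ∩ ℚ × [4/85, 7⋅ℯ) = ∅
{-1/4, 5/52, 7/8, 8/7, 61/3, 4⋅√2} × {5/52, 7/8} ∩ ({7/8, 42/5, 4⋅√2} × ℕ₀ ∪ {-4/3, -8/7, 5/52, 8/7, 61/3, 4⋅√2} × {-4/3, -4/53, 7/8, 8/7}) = {5/52, 8/7, 61/3, 4⋅√2} × {7/8}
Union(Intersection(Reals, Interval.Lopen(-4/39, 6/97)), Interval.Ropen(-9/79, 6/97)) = Interval(-9/79, 6/97)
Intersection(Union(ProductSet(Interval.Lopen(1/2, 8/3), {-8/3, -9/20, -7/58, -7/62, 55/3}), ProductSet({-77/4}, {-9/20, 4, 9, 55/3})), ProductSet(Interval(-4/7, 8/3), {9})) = EmptySet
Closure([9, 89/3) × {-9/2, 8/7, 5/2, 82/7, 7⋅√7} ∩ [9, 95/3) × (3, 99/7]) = [9, 89/3] × {82/7}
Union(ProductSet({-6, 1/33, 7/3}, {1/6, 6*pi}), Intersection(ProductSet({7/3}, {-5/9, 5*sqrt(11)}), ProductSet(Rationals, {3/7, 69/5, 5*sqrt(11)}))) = Union(ProductSet({7/3}, {5*sqrt(11)}), ProductSet({-6, 1/33, 7/3}, {1/6, 6*pi}))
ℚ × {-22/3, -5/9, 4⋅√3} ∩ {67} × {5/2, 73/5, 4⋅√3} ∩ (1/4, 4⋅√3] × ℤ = ∅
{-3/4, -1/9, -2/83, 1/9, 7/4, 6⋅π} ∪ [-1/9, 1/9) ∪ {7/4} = {-3/4, 7/4, 6⋅π} ∪ [-1/9, 1/9]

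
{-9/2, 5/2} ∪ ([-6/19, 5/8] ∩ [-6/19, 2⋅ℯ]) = {-9/2, 5/2} ∪ [-6/19, 5/8]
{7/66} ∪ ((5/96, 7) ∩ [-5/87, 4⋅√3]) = (5/96, 4⋅√3]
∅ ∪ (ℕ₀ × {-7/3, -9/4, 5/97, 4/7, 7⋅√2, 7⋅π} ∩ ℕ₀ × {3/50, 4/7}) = ℕ₀ × {4/7}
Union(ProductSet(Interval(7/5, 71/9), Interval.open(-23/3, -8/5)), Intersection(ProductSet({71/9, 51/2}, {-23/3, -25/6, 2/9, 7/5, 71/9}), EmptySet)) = ProductSet(Interval(7/5, 71/9), Interval.open(-23/3, -8/5))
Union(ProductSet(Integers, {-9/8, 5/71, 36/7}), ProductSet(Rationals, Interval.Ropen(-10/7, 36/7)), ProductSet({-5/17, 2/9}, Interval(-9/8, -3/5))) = Union(ProductSet(Integers, {-9/8, 5/71, 36/7}), ProductSet(Rationals, Interval.Ropen(-10/7, 36/7)))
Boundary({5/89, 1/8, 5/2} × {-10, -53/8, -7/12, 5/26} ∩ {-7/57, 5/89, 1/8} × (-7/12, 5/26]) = {5/89, 1/8} × {5/26}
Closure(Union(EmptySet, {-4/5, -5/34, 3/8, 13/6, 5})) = {-4/5, -5/34, 3/8, 13/6, 5}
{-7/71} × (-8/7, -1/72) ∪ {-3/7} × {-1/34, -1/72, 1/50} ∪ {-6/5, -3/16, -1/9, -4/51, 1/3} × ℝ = ({-3/7} × {-1/34, -1/72, 1/50}) ∪ ({-7/71} × (-8/7, -1/72)) ∪ ({-6/5, -3/16, -1/9, -4/51, 1/3} × ℝ)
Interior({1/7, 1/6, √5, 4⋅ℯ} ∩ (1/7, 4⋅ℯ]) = ∅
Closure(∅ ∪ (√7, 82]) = [√7, 82]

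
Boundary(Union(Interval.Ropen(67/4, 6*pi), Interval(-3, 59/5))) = {-3, 59/5, 67/4, 6*pi}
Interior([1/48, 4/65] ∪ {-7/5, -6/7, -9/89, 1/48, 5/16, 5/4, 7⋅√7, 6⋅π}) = (1/48, 4/65)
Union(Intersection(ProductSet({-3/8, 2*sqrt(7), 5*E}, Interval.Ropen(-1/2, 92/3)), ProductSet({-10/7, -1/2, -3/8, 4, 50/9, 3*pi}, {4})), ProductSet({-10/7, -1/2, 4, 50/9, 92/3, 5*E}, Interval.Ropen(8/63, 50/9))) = Union(ProductSet({-3/8}, {4}), ProductSet({-10/7, -1/2, 4, 50/9, 92/3, 5*E}, Interval.Ropen(8/63, 50/9)))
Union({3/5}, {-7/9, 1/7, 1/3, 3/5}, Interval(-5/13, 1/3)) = Union({-7/9, 3/5}, Interval(-5/13, 1/3))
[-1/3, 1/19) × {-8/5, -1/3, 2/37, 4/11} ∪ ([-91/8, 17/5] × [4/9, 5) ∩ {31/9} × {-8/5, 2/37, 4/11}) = [-1/3, 1/19) × {-8/5, -1/3, 2/37, 4/11}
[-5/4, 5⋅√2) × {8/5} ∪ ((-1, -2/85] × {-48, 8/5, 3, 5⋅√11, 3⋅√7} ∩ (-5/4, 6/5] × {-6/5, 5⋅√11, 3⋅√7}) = ([-5/4, 5⋅√2) × {8/5}) ∪ ((-1, -2/85] × {5⋅√11, 3⋅√7})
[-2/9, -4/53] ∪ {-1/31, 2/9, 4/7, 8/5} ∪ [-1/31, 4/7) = [-2/9, -4/53] ∪ [-1/31, 4/7] ∪ {8/5}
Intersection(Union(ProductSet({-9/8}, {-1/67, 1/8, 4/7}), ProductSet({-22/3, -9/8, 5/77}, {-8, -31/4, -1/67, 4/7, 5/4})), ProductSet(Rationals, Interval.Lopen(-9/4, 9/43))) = Union(ProductSet({-9/8}, {-1/67, 1/8}), ProductSet({-22/3, -9/8, 5/77}, {-1/67}))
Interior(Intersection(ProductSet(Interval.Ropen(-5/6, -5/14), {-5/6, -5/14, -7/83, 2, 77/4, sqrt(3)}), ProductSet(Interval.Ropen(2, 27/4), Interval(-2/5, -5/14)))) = EmptySet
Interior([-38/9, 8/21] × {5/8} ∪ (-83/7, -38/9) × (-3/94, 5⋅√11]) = (-83/7, -38/9) × (-3/94, 5⋅√11)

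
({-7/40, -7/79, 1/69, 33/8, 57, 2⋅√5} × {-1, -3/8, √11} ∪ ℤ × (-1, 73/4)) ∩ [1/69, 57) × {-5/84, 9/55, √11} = ({1, 2, …, 56} × {-5/84, 9/55, √11}) ∪ ({1/69, 33/8, 2⋅√5} × {√11})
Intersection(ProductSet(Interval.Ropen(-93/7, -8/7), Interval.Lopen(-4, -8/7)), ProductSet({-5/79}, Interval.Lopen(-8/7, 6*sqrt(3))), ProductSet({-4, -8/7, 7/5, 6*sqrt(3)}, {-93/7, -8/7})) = EmptySet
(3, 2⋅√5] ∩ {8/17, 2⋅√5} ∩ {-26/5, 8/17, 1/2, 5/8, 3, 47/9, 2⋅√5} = {2⋅√5}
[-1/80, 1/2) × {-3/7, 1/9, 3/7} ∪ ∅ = [-1/80, 1/2) × {-3/7, 1/9, 3/7}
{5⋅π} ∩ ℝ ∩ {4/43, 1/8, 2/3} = ∅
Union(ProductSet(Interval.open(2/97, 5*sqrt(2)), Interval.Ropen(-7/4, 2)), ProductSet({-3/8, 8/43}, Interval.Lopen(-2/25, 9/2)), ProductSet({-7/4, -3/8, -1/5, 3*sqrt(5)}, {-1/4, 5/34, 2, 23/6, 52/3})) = Union(ProductSet({-3/8, 8/43}, Interval.Lopen(-2/25, 9/2)), ProductSet({-7/4, -3/8, -1/5, 3*sqrt(5)}, {-1/4, 5/34, 2, 23/6, 52/3}), ProductSet(Interval.open(2/97, 5*sqrt(2)), Interval.Ropen(-7/4, 2)))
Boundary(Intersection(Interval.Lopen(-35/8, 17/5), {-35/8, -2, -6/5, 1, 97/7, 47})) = {-2, -6/5, 1}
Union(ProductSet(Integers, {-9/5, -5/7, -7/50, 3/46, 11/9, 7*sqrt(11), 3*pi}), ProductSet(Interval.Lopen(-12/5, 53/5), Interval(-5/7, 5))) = Union(ProductSet(Integers, {-9/5, -5/7, -7/50, 3/46, 11/9, 7*sqrt(11), 3*pi}), ProductSet(Interval.Lopen(-12/5, 53/5), Interval(-5/7, 5)))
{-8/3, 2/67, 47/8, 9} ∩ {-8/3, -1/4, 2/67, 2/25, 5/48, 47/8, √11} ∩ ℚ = {-8/3, 2/67, 47/8}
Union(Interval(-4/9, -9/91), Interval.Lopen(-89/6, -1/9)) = Interval.Lopen(-89/6, -9/91)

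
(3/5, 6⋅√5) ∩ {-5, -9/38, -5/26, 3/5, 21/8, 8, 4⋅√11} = {21/8, 8, 4⋅√11}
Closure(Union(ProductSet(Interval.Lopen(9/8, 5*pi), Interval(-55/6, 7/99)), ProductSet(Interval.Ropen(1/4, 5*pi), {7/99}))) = Union(ProductSet(Interval(1/4, 5*pi), {7/99}), ProductSet(Interval(9/8, 5*pi), Interval(-55/6, 7/99)))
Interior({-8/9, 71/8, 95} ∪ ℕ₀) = ∅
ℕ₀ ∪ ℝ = ℝ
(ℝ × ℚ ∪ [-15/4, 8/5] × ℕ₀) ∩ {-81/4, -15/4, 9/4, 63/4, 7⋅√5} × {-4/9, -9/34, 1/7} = {-81/4, -15/4, 9/4, 63/4, 7⋅√5} × {-4/9, -9/34, 1/7}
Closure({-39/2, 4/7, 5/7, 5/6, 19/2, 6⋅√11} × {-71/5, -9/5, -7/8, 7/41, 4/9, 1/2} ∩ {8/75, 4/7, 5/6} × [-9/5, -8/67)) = {4/7, 5/6} × {-9/5, -7/8}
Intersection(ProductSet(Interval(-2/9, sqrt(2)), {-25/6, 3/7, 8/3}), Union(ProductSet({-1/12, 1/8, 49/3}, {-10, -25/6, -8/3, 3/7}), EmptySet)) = ProductSet({-1/12, 1/8}, {-25/6, 3/7})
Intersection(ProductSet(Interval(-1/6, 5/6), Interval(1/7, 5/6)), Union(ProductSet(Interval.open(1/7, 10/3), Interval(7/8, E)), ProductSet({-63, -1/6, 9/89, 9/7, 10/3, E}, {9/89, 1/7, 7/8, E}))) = ProductSet({-1/6, 9/89}, {1/7})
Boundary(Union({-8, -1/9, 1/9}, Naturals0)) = Union({-8, -1/9, 1/9}, Naturals0)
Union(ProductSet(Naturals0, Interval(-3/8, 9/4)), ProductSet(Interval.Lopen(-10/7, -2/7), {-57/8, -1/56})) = Union(ProductSet(Interval.Lopen(-10/7, -2/7), {-57/8, -1/56}), ProductSet(Naturals0, Interval(-3/8, 9/4)))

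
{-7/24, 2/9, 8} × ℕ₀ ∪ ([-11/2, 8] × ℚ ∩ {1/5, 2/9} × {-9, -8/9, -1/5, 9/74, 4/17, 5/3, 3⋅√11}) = ({-7/24, 2/9, 8} × ℕ₀) ∪ ({1/5, 2/9} × {-9, -8/9, -1/5, 9/74, 4/17, 5/3})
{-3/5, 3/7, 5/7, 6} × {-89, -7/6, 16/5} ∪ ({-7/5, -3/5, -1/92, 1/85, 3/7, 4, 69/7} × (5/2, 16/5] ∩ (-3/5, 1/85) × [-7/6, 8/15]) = {-3/5, 3/7, 5/7, 6} × {-89, -7/6, 16/5}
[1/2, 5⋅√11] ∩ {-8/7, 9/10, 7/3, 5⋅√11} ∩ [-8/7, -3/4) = ∅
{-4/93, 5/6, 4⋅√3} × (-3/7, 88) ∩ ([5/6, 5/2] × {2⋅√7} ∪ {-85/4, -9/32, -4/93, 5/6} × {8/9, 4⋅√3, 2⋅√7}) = {-4/93, 5/6} × {8/9, 4⋅√3, 2⋅√7}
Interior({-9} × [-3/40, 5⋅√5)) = ∅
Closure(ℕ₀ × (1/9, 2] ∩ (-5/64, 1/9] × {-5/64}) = ∅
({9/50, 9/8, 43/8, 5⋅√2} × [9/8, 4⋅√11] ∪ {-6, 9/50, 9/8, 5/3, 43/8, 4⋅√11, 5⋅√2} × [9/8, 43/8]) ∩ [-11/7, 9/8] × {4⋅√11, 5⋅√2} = {9/50, 9/8} × {4⋅√11, 5⋅√2}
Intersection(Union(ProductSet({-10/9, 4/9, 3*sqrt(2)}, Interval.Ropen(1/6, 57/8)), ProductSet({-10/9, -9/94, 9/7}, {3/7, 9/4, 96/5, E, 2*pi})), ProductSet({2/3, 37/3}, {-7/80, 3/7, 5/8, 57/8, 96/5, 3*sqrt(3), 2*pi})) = EmptySet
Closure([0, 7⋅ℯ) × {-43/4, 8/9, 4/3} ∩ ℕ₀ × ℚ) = {0, 1, …, 19} × {-43/4, 8/9, 4/3}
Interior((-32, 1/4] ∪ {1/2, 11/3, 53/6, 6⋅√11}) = (-32, 1/4)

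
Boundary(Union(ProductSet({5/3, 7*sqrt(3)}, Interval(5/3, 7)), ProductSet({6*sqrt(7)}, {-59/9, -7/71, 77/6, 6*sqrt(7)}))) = Union(ProductSet({6*sqrt(7)}, {-59/9, -7/71, 77/6, 6*sqrt(7)}), ProductSet({5/3, 7*sqrt(3)}, Interval(5/3, 7)))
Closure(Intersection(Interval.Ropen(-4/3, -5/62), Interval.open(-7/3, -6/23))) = Interval(-4/3, -6/23)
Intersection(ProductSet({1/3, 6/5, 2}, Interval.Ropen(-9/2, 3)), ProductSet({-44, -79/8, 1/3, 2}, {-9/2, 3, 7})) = ProductSet({1/3, 2}, {-9/2})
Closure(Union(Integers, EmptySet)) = Integers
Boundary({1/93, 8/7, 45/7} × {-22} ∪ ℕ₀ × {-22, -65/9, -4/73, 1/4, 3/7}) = ({1/93, 8/7, 45/7} × {-22}) ∪ (ℕ₀ × {-22, -65/9, -4/73, 1/4, 3/7})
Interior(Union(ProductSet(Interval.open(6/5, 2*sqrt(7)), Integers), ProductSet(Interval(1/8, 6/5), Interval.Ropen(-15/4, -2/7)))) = ProductSet(Interval.open(1/8, 6/5), Interval.open(-15/4, -2/7))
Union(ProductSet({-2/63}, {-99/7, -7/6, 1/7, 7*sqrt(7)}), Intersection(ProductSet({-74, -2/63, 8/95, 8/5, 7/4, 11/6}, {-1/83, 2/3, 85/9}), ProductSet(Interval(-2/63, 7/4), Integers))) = ProductSet({-2/63}, {-99/7, -7/6, 1/7, 7*sqrt(7)})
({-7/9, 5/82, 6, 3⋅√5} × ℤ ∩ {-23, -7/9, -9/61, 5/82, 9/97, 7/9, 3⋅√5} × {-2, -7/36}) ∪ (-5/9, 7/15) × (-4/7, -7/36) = ({-7/9, 5/82, 3⋅√5} × {-2}) ∪ ((-5/9, 7/15) × (-4/7, -7/36))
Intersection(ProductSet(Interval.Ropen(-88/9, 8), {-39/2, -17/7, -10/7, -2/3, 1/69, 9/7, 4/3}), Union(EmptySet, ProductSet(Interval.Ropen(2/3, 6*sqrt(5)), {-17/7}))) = ProductSet(Interval.Ropen(2/3, 8), {-17/7})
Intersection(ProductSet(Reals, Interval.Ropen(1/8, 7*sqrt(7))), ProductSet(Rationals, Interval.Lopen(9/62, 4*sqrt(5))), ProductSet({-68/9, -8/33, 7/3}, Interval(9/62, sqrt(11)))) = ProductSet({-68/9, -8/33, 7/3}, Interval.Lopen(9/62, sqrt(11)))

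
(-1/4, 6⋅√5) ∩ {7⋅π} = ∅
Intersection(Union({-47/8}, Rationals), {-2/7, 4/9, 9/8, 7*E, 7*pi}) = {-2/7, 4/9, 9/8}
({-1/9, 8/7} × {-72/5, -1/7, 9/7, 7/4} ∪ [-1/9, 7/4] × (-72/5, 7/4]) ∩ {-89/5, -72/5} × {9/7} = ∅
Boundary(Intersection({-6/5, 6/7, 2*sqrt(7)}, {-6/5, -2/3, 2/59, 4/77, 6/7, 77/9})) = {-6/5, 6/7}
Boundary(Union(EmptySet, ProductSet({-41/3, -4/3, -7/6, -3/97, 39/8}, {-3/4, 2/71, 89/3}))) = ProductSet({-41/3, -4/3, -7/6, -3/97, 39/8}, {-3/4, 2/71, 89/3})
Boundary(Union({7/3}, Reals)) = EmptySet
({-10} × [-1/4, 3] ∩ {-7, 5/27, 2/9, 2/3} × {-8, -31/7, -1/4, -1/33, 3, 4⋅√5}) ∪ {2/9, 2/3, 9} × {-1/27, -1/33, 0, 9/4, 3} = {2/9, 2/3, 9} × {-1/27, -1/33, 0, 9/4, 3}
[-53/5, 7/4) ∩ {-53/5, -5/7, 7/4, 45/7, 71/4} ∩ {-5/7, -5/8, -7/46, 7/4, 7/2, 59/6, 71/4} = {-5/7}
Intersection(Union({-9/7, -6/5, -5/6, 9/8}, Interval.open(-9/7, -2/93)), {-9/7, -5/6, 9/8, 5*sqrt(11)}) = {-9/7, -5/6, 9/8}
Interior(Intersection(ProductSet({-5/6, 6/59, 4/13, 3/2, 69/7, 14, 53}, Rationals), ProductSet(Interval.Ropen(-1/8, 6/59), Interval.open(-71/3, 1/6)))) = EmptySet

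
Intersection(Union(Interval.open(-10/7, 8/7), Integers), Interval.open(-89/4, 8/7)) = Union(Interval.open(-10/7, 8/7), Range(-22, 2, 1))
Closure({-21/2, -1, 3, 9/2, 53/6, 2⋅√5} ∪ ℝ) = ℝ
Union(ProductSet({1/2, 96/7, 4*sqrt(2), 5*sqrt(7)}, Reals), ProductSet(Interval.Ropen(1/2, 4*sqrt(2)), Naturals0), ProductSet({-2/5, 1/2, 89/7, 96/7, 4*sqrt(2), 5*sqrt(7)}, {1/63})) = Union(ProductSet({1/2, 96/7, 4*sqrt(2), 5*sqrt(7)}, Reals), ProductSet({-2/5, 1/2, 89/7, 96/7, 4*sqrt(2), 5*sqrt(7)}, {1/63}), ProductSet(Interval.Ropen(1/2, 4*sqrt(2)), Naturals0))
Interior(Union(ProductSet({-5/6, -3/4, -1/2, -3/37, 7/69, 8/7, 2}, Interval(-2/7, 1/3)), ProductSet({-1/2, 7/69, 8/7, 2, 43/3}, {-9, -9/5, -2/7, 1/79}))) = EmptySet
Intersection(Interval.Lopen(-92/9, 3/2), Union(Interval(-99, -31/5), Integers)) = Union(Interval.Lopen(-92/9, -31/5), Range(-10, 2, 1))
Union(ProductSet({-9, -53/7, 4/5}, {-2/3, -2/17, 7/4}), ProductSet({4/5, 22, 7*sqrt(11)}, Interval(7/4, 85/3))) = Union(ProductSet({-9, -53/7, 4/5}, {-2/3, -2/17, 7/4}), ProductSet({4/5, 22, 7*sqrt(11)}, Interval(7/4, 85/3)))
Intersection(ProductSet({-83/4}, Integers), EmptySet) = EmptySet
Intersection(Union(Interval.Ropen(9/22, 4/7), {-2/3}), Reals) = Union({-2/3}, Interval.Ropen(9/22, 4/7))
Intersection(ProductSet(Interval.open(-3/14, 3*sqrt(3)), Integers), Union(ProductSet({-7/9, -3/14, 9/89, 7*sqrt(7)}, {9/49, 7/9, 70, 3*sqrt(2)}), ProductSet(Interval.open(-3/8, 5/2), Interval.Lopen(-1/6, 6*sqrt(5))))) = Union(ProductSet({9/89}, {70}), ProductSet(Interval.open(-3/14, 5/2), Range(0, 14, 1)))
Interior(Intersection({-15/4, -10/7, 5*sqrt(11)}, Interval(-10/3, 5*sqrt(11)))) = EmptySet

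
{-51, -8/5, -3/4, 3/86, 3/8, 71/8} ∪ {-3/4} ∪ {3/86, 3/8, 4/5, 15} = {-51, -8/5, -3/4, 3/86, 3/8, 4/5, 71/8, 15}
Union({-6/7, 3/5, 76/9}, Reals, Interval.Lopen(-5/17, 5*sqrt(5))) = Interval(-oo, oo)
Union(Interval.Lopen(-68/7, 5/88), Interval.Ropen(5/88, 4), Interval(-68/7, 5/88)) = Interval.Ropen(-68/7, 4)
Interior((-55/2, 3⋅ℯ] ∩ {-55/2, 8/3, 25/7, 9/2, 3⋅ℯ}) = ∅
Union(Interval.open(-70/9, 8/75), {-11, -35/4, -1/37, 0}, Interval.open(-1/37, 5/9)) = Union({-11, -35/4}, Interval.open(-70/9, 5/9))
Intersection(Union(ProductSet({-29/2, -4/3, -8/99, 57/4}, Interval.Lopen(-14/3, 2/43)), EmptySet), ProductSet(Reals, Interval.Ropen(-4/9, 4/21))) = ProductSet({-29/2, -4/3, -8/99, 57/4}, Interval(-4/9, 2/43))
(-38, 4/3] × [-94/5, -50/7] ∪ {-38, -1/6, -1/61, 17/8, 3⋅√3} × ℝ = ((-38, 4/3] × [-94/5, -50/7]) ∪ ({-38, -1/6, -1/61, 17/8, 3⋅√3} × ℝ)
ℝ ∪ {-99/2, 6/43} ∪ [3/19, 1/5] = (-∞, ∞)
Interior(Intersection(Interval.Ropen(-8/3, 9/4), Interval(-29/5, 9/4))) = Interval.open(-8/3, 9/4)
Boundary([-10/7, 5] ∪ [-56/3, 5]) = {-56/3, 5}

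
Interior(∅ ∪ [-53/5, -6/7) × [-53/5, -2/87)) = (-53/5, -6/7) × (-53/5, -2/87)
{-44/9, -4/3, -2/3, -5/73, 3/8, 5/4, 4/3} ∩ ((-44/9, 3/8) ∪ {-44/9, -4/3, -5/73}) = {-44/9, -4/3, -2/3, -5/73}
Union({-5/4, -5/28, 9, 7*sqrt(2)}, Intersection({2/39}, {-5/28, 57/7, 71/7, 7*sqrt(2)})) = {-5/4, -5/28, 9, 7*sqrt(2)}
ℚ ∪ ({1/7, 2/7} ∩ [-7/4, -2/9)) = ℚ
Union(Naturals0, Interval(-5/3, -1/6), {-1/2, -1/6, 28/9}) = Union({28/9}, Interval(-5/3, -1/6), Naturals0)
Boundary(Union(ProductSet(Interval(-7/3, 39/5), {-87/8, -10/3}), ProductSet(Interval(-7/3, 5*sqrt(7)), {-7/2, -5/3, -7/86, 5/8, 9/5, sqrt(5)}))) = Union(ProductSet(Interval(-7/3, 39/5), {-87/8, -10/3}), ProductSet(Interval(-7/3, 5*sqrt(7)), {-7/2, -5/3, -7/86, 5/8, 9/5, sqrt(5)}))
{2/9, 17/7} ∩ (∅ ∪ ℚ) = {2/9, 17/7}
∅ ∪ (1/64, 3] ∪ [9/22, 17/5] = (1/64, 17/5]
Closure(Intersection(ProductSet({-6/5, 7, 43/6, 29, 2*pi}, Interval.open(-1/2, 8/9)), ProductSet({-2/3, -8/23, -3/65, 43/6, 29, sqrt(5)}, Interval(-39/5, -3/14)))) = ProductSet({43/6, 29}, Interval(-1/2, -3/14))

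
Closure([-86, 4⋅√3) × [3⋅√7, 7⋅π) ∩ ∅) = ∅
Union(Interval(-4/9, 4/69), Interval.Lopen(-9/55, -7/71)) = Interval(-4/9, 4/69)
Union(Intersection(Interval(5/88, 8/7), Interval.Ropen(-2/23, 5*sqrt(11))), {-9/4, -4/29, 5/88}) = Union({-9/4, -4/29}, Interval(5/88, 8/7))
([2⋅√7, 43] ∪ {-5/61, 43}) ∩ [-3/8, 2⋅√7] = {-5/61, 2⋅√7}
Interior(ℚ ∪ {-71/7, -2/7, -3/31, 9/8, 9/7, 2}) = ∅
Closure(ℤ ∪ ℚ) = ℝ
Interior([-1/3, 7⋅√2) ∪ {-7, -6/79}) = (-1/3, 7⋅√2)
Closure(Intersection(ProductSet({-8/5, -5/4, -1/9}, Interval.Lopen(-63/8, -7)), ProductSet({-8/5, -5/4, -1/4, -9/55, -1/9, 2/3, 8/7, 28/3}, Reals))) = ProductSet({-8/5, -5/4, -1/9}, Interval(-63/8, -7))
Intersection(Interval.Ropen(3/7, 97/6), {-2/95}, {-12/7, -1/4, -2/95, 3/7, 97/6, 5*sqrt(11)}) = EmptySet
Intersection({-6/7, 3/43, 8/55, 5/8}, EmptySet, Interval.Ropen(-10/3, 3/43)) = EmptySet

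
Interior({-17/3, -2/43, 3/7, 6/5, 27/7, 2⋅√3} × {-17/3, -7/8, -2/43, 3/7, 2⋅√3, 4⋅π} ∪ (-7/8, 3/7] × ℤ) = ∅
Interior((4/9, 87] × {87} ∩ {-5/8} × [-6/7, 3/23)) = ∅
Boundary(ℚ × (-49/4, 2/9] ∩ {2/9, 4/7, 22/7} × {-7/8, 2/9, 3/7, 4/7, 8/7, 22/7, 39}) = {2/9, 4/7, 22/7} × {-7/8, 2/9}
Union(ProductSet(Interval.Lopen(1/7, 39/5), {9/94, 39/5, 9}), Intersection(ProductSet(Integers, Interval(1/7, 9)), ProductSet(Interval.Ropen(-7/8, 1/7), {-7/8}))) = ProductSet(Interval.Lopen(1/7, 39/5), {9/94, 39/5, 9})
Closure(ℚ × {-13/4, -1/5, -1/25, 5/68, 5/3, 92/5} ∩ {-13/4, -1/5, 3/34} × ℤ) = ∅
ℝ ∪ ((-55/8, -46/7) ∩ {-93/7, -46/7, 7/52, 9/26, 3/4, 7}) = ℝ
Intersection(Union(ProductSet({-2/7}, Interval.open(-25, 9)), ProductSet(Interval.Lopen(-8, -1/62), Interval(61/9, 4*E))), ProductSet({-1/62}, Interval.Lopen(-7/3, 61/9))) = ProductSet({-1/62}, {61/9})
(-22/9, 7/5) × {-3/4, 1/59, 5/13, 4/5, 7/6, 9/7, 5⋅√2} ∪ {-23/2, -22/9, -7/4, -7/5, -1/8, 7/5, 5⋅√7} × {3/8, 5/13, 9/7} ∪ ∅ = ({-23/2, -22/9, -7/4, -7/5, -1/8, 7/5, 5⋅√7} × {3/8, 5/13, 9/7}) ∪ ((-22/9, 7/5) × {-3/4, 1/59, 5/13, 4/5, 7/6, 9/7, 5⋅√2})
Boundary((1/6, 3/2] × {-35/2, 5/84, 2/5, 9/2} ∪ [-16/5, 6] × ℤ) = ([-16/5, 6] × ℤ) ∪ ([1/6, 3/2] × {-35/2, 5/84, 2/5, 9/2})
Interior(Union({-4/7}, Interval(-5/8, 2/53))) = Interval.open(-5/8, 2/53)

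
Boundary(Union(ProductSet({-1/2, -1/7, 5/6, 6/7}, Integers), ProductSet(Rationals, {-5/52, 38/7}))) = Union(ProductSet({-1/2, -1/7, 5/6, 6/7}, Integers), ProductSet(Reals, {-5/52, 38/7}))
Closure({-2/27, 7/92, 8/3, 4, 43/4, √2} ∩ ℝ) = {-2/27, 7/92, 8/3, 4, 43/4, √2}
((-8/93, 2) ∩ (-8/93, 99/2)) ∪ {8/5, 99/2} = (-8/93, 2) ∪ {99/2}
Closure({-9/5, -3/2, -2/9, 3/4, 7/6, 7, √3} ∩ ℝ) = {-9/5, -3/2, -2/9, 3/4, 7/6, 7, √3}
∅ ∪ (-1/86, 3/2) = (-1/86, 3/2)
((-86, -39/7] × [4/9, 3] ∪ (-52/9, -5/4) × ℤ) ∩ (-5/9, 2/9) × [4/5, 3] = ∅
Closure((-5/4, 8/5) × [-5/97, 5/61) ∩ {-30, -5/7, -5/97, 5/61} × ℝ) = {-5/7, -5/97, 5/61} × [-5/97, 5/61]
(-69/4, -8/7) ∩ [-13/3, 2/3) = [-13/3, -8/7)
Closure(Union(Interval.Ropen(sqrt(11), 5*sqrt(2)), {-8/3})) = Union({-8/3}, Interval(sqrt(11), 5*sqrt(2)))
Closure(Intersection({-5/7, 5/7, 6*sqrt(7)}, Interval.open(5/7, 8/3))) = EmptySet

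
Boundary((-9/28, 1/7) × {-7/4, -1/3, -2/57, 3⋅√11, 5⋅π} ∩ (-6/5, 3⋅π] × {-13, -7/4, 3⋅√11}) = [-9/28, 1/7] × {-7/4, 3⋅√11}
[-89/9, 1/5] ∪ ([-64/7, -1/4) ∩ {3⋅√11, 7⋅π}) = [-89/9, 1/5]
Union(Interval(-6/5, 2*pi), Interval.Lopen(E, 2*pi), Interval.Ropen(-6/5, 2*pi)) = Interval(-6/5, 2*pi)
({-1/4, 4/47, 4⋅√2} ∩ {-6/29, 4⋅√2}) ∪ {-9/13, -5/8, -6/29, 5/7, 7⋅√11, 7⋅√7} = {-9/13, -5/8, -6/29, 5/7, 7⋅√11, 4⋅√2, 7⋅√7}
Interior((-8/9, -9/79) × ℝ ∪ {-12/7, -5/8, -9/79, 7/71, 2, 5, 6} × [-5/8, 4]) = (-8/9, -9/79) × ℝ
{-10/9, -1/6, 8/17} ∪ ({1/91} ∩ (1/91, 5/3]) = {-10/9, -1/6, 8/17}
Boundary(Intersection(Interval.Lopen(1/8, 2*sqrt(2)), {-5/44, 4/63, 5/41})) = EmptySet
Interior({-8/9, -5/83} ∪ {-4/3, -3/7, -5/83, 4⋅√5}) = ∅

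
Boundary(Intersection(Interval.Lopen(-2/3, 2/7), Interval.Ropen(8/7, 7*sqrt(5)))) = EmptySet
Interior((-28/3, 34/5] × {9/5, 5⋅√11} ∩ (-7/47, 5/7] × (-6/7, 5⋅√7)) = ∅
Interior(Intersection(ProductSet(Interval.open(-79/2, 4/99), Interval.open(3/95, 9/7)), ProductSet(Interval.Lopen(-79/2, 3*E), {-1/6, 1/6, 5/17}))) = EmptySet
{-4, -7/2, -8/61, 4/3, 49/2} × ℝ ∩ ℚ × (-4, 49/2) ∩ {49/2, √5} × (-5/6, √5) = {49/2} × (-5/6, √5)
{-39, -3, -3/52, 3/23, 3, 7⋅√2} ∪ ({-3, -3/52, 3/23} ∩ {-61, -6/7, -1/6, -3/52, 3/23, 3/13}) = {-39, -3, -3/52, 3/23, 3, 7⋅√2}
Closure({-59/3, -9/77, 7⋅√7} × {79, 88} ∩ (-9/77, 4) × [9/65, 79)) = ∅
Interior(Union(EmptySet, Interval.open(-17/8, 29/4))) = Interval.open(-17/8, 29/4)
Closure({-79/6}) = {-79/6}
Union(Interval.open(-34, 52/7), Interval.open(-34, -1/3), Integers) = Union(Integers, Interval.Ropen(-34, 52/7))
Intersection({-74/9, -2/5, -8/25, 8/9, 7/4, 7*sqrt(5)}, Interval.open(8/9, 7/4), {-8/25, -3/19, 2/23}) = EmptySet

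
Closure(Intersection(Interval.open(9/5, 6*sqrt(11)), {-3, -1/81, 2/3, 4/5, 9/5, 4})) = {4}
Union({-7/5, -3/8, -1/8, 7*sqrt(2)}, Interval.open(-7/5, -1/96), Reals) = Interval(-oo, oo)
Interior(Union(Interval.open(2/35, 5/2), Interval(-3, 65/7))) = Interval.open(-3, 65/7)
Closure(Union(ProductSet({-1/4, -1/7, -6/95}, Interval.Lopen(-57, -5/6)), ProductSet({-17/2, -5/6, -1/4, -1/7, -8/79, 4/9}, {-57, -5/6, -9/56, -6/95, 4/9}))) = Union(ProductSet({-1/4, -1/7, -6/95}, Interval(-57, -5/6)), ProductSet({-17/2, -5/6, -1/4, -1/7, -8/79, 4/9}, {-57, -5/6, -9/56, -6/95, 4/9}))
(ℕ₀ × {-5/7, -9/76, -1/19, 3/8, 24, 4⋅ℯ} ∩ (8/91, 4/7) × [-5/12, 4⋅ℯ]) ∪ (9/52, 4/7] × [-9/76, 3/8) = (9/52, 4/7] × [-9/76, 3/8)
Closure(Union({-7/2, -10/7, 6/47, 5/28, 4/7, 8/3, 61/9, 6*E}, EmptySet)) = {-7/2, -10/7, 6/47, 5/28, 4/7, 8/3, 61/9, 6*E}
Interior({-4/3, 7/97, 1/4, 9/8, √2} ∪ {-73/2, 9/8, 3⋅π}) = ∅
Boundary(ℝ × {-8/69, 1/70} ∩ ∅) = ∅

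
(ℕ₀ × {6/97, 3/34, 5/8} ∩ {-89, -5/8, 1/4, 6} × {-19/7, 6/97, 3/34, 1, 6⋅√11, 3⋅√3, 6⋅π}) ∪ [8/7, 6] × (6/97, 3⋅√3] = ({6} × {6/97, 3/34}) ∪ ([8/7, 6] × (6/97, 3⋅√3])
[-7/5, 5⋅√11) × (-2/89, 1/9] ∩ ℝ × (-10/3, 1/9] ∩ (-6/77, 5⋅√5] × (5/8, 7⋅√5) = ∅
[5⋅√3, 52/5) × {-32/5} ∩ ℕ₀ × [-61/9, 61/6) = {9, 10} × {-32/5}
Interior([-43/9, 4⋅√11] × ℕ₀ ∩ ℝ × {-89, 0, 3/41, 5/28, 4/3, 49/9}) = ∅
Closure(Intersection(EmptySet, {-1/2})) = EmptySet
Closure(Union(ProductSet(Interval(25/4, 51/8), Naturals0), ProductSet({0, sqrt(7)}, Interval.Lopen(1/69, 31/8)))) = Union(ProductSet({0, sqrt(7)}, Interval(1/69, 31/8)), ProductSet(Interval(25/4, 51/8), Naturals0))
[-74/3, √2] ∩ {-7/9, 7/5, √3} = {-7/9, 7/5}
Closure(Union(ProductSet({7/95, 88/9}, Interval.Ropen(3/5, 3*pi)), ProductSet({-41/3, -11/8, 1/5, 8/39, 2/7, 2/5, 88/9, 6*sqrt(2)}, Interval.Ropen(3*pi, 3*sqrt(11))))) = Union(ProductSet({7/95, 88/9}, Interval(3/5, 3*pi)), ProductSet({-41/3, -11/8, 1/5, 8/39, 2/7, 2/5, 88/9, 6*sqrt(2)}, Interval(3*pi, 3*sqrt(11))))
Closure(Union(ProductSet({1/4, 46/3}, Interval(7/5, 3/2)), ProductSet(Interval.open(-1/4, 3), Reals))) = Union(ProductSet({1/4, 46/3}, Interval(7/5, 3/2)), ProductSet(Interval(-1/4, 3), Reals))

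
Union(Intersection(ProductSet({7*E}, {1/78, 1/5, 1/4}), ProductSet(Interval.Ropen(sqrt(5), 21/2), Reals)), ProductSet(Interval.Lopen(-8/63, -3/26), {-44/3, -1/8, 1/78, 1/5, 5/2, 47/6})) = ProductSet(Interval.Lopen(-8/63, -3/26), {-44/3, -1/8, 1/78, 1/5, 5/2, 47/6})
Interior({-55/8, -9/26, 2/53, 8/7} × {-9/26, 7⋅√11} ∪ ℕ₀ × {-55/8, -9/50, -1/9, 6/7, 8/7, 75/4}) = ∅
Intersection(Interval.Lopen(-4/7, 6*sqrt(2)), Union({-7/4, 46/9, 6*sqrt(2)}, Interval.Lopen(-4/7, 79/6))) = Interval.Lopen(-4/7, 6*sqrt(2))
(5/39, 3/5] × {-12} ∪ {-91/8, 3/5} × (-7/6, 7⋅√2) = ((5/39, 3/5] × {-12}) ∪ ({-91/8, 3/5} × (-7/6, 7⋅√2))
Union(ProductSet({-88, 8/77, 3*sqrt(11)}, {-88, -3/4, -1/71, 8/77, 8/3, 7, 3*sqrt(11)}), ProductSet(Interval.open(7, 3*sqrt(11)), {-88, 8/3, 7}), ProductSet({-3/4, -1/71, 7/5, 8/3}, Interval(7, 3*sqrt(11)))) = Union(ProductSet({-88, 8/77, 3*sqrt(11)}, {-88, -3/4, -1/71, 8/77, 8/3, 7, 3*sqrt(11)}), ProductSet({-3/4, -1/71, 7/5, 8/3}, Interval(7, 3*sqrt(11))), ProductSet(Interval.open(7, 3*sqrt(11)), {-88, 8/3, 7}))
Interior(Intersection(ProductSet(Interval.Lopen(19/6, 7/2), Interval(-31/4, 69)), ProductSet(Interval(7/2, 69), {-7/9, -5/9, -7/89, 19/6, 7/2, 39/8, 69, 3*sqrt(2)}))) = EmptySet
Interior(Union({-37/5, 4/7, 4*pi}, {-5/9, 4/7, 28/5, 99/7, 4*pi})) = EmptySet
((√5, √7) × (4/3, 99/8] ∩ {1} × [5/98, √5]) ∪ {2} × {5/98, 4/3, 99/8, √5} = {2} × {5/98, 4/3, 99/8, √5}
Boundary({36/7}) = {36/7}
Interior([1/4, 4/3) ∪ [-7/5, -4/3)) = (-7/5, -4/3) ∪ (1/4, 4/3)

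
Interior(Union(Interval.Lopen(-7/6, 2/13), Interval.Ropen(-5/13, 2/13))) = Interval.open(-7/6, 2/13)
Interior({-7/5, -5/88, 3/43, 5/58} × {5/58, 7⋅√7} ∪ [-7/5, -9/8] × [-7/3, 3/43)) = (-7/5, -9/8) × (-7/3, 3/43)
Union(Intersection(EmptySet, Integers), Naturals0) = Naturals0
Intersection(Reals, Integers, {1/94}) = EmptySet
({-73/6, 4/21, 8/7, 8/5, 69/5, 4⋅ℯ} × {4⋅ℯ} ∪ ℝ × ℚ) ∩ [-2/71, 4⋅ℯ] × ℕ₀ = [-2/71, 4⋅ℯ] × ℕ₀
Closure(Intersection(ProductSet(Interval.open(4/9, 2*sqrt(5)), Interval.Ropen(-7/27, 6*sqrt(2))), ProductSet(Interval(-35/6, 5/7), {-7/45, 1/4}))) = ProductSet(Interval(4/9, 5/7), {-7/45, 1/4})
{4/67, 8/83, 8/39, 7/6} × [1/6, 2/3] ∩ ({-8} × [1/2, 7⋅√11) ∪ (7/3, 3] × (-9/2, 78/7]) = ∅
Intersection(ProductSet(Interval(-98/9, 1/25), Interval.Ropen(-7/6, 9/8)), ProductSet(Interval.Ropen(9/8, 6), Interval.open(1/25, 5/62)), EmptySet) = EmptySet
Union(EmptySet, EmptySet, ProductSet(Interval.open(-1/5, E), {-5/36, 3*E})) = ProductSet(Interval.open(-1/5, E), {-5/36, 3*E})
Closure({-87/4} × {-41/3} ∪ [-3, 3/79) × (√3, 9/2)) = ({-87/4} × {-41/3}) ∪ ({-3, 3/79} × [√3, 9/2]) ∪ ([-3, 3/79] × {9/2, √3}) ∪ ([-3, 3/79) × (√3, 9/2))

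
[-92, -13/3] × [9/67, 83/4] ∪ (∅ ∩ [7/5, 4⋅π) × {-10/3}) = [-92, -13/3] × [9/67, 83/4]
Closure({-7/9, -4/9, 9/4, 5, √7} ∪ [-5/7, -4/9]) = {-7/9, 9/4, 5, √7} ∪ [-5/7, -4/9]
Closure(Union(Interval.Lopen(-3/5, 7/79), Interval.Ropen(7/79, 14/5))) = Interval(-3/5, 14/5)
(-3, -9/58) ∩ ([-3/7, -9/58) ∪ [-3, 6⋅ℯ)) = (-3, -9/58)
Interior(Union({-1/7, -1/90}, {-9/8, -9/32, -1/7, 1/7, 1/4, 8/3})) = EmptySet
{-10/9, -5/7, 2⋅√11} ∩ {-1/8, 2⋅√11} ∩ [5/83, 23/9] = ∅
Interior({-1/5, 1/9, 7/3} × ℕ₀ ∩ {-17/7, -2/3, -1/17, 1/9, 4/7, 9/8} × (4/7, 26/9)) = ∅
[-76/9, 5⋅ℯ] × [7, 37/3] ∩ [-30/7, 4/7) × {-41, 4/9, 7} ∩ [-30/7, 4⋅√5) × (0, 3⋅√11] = [-30/7, 4/7) × {7}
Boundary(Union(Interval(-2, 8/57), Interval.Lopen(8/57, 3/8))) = {-2, 3/8}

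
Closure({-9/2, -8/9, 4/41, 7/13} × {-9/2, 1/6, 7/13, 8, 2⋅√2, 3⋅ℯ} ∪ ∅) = {-9/2, -8/9, 4/41, 7/13} × {-9/2, 1/6, 7/13, 8, 2⋅√2, 3⋅ℯ}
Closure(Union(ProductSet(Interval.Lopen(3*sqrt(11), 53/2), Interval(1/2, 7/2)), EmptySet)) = ProductSet(Interval(3*sqrt(11), 53/2), Interval(1/2, 7/2))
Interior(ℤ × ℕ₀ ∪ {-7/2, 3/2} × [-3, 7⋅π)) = ∅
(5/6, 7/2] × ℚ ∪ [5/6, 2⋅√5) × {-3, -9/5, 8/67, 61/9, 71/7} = ((5/6, 7/2] × ℚ) ∪ ([5/6, 2⋅√5) × {-3, -9/5, 8/67, 61/9, 71/7})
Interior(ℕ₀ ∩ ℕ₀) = ∅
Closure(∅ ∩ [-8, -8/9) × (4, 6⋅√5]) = ∅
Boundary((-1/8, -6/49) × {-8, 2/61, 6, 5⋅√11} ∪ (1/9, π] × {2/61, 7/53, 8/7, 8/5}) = ([1/9, π] × {2/61, 7/53, 8/7, 8/5}) ∪ ([-1/8, -6/49] × {-8, 2/61, 6, 5⋅√11})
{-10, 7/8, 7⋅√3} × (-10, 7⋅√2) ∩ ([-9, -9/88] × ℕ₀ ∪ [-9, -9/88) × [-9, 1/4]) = ∅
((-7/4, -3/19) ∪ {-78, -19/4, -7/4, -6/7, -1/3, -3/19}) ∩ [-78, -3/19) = {-78, -19/4} ∪ [-7/4, -3/19)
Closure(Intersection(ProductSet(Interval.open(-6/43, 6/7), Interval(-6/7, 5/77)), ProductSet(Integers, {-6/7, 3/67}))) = ProductSet(Range(0, 1, 1), {-6/7, 3/67})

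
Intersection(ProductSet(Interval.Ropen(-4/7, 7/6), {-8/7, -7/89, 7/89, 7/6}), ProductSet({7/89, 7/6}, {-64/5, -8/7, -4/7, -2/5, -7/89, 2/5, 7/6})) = ProductSet({7/89}, {-8/7, -7/89, 7/6})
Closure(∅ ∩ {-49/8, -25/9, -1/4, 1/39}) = ∅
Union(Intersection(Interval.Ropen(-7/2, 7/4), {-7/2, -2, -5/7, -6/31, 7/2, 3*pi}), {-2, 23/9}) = {-7/2, -2, -5/7, -6/31, 23/9}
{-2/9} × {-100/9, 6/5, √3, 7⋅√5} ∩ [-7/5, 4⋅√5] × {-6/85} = ∅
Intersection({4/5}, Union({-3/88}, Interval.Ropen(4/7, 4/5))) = EmptySet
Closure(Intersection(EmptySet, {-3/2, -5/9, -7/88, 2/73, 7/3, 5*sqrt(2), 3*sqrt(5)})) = EmptySet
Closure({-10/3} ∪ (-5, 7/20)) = [-5, 7/20]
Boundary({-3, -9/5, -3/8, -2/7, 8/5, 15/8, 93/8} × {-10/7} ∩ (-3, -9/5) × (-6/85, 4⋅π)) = ∅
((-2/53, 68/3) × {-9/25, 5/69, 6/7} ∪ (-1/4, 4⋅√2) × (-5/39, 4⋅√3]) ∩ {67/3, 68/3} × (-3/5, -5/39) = {67/3} × {-9/25}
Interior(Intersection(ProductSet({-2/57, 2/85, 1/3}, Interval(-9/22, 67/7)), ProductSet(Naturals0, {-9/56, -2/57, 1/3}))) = EmptySet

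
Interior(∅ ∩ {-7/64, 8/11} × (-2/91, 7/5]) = ∅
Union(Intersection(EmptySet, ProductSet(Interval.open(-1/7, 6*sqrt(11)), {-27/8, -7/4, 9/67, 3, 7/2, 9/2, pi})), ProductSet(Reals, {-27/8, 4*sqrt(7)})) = ProductSet(Reals, {-27/8, 4*sqrt(7)})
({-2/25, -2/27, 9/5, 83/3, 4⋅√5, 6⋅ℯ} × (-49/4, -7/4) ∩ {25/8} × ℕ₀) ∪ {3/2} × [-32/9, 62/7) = {3/2} × [-32/9, 62/7)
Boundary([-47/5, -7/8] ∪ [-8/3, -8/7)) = {-47/5, -7/8}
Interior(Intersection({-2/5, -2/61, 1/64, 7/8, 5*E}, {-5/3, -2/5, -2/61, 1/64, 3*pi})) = EmptySet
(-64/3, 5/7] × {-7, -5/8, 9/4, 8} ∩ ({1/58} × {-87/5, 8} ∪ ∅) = {1/58} × {8}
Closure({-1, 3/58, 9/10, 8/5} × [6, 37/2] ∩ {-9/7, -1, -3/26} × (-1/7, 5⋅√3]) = {-1} × [6, 5⋅√3]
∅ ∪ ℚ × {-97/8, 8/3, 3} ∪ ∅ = ℚ × {-97/8, 8/3, 3}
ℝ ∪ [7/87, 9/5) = (-∞, ∞)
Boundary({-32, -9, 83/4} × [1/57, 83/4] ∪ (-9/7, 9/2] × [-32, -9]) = ({-9/7, 9/2} × [-32, -9]) ∪ ([-9/7, 9/2] × {-32, -9}) ∪ ({-32, -9, 83/4} × [1/57, 83/4])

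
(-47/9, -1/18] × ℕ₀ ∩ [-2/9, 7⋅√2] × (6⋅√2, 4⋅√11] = [-2/9, -1/18] × {9, 10, …, 13}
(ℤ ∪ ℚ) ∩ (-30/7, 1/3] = ℚ ∩ (-30/7, 1/3]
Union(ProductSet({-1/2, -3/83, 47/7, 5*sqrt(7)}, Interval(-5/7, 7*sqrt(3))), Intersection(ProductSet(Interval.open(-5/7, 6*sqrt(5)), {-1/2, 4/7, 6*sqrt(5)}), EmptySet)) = ProductSet({-1/2, -3/83, 47/7, 5*sqrt(7)}, Interval(-5/7, 7*sqrt(3)))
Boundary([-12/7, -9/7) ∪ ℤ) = {-12/7, -9/7} ∪ (ℤ \ (-12/7, -9/7))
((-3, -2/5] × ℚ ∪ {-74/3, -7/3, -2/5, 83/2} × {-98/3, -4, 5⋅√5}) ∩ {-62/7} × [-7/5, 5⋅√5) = ∅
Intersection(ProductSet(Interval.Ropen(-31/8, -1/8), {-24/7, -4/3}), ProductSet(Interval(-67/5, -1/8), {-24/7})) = ProductSet(Interval.Ropen(-31/8, -1/8), {-24/7})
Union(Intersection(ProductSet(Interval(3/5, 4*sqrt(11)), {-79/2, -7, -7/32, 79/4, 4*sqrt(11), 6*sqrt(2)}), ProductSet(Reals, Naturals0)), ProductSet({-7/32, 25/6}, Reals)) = ProductSet({-7/32, 25/6}, Reals)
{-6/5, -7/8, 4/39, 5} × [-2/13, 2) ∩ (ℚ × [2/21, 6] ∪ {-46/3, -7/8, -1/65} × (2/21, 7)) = {-6/5, -7/8, 4/39, 5} × [2/21, 2)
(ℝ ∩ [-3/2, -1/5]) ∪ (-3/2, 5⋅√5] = [-3/2, 5⋅√5]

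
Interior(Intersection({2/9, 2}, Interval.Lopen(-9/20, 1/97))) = EmptySet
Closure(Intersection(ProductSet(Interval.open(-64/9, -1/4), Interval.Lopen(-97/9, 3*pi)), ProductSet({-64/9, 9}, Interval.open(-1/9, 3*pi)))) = EmptySet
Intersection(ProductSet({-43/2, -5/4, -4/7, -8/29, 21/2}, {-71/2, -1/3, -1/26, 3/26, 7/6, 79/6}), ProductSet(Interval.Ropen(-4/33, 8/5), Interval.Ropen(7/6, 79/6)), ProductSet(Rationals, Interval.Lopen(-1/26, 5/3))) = EmptySet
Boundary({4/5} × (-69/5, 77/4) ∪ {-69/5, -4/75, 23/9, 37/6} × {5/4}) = ({4/5} × [-69/5, 77/4]) ∪ ({-69/5, -4/75, 23/9, 37/6} × {5/4})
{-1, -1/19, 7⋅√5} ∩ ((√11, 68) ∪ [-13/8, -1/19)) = {-1, 7⋅√5}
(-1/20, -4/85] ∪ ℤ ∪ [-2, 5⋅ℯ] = ℤ ∪ [-2, 5⋅ℯ]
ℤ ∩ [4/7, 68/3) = {1, 2, …, 22}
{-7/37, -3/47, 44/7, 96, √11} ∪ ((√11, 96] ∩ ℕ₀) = {-7/37, -3/47, 44/7, √11} ∪ {4, 5, …, 96}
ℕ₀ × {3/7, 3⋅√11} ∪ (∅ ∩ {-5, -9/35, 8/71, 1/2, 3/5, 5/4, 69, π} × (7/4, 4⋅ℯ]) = ℕ₀ × {3/7, 3⋅√11}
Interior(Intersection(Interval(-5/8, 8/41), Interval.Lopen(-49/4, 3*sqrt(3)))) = Interval.open(-5/8, 8/41)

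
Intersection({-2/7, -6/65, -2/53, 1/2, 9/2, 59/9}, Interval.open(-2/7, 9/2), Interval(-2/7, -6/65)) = {-6/65}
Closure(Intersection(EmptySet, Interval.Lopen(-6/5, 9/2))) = EmptySet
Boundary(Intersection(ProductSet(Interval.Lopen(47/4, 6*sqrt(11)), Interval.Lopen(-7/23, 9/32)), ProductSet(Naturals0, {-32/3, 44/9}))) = EmptySet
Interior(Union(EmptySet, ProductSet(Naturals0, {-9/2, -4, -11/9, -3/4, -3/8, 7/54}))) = EmptySet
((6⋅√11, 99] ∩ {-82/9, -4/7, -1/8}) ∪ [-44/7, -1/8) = [-44/7, -1/8)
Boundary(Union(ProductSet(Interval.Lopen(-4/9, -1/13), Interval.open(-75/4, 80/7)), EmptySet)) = Union(ProductSet({-4/9, -1/13}, Interval(-75/4, 80/7)), ProductSet(Interval(-4/9, -1/13), {-75/4, 80/7}))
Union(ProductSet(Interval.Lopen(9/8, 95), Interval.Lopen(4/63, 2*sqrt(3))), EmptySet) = ProductSet(Interval.Lopen(9/8, 95), Interval.Lopen(4/63, 2*sqrt(3)))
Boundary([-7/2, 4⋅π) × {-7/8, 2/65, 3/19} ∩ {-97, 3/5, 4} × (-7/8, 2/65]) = {3/5, 4} × {2/65}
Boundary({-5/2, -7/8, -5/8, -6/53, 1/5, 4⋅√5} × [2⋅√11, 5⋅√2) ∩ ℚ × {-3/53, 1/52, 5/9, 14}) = ∅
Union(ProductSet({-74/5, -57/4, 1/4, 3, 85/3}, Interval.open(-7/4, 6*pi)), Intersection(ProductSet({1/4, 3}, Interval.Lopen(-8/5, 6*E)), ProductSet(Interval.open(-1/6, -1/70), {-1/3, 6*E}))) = ProductSet({-74/5, -57/4, 1/4, 3, 85/3}, Interval.open(-7/4, 6*pi))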